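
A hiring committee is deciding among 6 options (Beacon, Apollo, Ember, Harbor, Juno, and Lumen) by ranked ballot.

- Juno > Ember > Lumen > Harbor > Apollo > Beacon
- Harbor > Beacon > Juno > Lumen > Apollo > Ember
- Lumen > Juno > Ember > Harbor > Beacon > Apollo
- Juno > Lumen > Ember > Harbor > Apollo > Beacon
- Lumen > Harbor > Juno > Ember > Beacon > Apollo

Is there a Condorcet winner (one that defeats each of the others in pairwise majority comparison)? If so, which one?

Juno

Head-to-head results (5 voters total):
Beacon vs Apollo: Beacon wins 3–2.
Beacon vs Ember: Ember wins 4–1.
Beacon vs Harbor: Harbor wins 5–0.
Beacon vs Juno: Juno wins 4–1.
Beacon vs Lumen: Lumen wins 4–1.
Apollo vs Ember: Ember wins 4–1.
Apollo vs Harbor: Harbor wins 5–0.
Apollo vs Juno: Juno wins 5–0.
Apollo vs Lumen: Lumen wins 5–0.
Ember vs Harbor: Ember wins 3–2.
Ember vs Juno: Juno wins 5–0.
Ember vs Lumen: Lumen wins 4–1.
Harbor vs Juno: Juno wins 3–2.
Harbor vs Lumen: Lumen wins 4–1.
Juno vs Lumen: Juno wins 3–2.
Juno beats each rival — Beacon (4–1), Apollo (5–0), Ember (5–0), Harbor (3–2), Lumen (3–2) — so Juno is the Condorcet winner.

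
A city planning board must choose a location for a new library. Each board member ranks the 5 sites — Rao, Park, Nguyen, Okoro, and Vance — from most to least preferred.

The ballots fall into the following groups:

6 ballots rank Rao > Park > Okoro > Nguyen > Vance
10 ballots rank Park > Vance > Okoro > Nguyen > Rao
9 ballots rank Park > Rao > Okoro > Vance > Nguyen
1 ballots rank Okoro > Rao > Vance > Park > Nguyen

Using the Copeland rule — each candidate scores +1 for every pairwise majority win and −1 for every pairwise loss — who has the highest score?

Pairwise results:
  Rao vs Park: Park wins 19–7.
  Rao vs Nguyen: Rao wins 16–10.
  Rao vs Okoro: Rao wins 15–11.
  Rao vs Vance: Rao wins 16–10.
  Park vs Nguyen: Park wins 26–0.
  Park vs Okoro: Park wins 25–1.
  Park vs Vance: Park wins 25–1.
  Nguyen vs Okoro: Okoro wins 26–0.
  Nguyen vs Vance: Vance wins 20–6.
  Okoro vs Vance: Okoro wins 16–10.
Copeland scores (wins − losses):
  Rao: 3 − 1 = 2
  Park: 4 − 0 = 4
  Nguyen: 0 − 4 = -4
  Okoro: 2 − 2 = 0
  Vance: 1 − 3 = -2
Park has the best Copeland score.

Park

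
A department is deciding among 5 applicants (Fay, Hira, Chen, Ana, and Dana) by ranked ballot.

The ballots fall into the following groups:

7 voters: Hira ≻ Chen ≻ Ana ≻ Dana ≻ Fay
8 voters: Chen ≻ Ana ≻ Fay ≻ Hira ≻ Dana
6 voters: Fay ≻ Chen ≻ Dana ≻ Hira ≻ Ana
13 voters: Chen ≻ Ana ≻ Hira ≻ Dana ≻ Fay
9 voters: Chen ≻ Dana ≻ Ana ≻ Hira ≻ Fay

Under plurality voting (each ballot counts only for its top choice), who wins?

First-place vote totals:
  Fay: 6
  Hira: 7
  Chen: 30
  Ana: 0
  Dana: 0
Chen has the most first-place votes.

Chen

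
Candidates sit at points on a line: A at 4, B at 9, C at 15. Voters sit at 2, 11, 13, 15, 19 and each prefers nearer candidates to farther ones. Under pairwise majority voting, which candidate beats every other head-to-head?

C

With single-peaked preferences on a line, the Condorcet winner is the candidate closest to the median voter.
The median voter (position 13) is closest to C at 15.
Check: C vs B — voters closer to C: 3 of 5.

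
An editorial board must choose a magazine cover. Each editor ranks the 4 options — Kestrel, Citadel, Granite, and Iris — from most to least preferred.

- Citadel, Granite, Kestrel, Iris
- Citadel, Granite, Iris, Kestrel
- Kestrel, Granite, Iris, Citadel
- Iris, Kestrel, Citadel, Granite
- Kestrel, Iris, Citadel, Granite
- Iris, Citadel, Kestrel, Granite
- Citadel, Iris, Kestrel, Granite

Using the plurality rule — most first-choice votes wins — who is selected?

Citadel

First-place vote totals:
  Kestrel: 2
  Citadel: 3
  Granite: 0
  Iris: 2
Citadel has the most first-place votes.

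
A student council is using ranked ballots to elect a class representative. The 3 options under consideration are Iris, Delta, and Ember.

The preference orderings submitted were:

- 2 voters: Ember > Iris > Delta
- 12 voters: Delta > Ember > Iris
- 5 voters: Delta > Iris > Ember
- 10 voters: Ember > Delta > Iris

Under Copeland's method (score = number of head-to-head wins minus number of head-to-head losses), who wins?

Pairwise results:
  Iris vs Delta: Delta wins 27–2.
  Iris vs Ember: Ember wins 24–5.
  Delta vs Ember: Delta wins 17–12.
Copeland scores (wins − losses):
  Iris: 0 − 2 = -2
  Delta: 2 − 0 = 2
  Ember: 1 − 1 = 0
Delta has the best Copeland score.

Delta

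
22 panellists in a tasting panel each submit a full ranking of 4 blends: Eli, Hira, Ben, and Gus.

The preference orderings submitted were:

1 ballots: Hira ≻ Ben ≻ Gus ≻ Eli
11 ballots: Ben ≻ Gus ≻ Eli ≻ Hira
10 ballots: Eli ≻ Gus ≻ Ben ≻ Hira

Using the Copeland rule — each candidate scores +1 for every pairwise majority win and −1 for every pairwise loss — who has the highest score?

Pairwise results:
  Eli vs Hira: Eli wins 21–1.
  Eli vs Ben: Ben wins 12–10.
  Eli vs Gus: Gus wins 12–10.
  Hira vs Ben: Ben wins 21–1.
  Hira vs Gus: Gus wins 21–1.
  Ben vs Gus: Ben wins 12–10.
Copeland scores (wins − losses):
  Eli: 1 − 2 = -1
  Hira: 0 − 3 = -3
  Ben: 3 − 0 = 3
  Gus: 2 − 1 = 1
Ben has the best Copeland score.

Ben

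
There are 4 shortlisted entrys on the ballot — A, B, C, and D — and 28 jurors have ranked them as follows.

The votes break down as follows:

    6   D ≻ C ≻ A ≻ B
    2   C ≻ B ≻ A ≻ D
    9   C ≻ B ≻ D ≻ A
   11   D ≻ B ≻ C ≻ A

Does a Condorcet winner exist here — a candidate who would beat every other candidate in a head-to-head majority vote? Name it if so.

Head-to-head results (28 voters total):
A vs B: B wins 22–6.
A vs C: C wins 28–0.
A vs D: D wins 26–2.
B vs C: C wins 17–11.
B vs D: D wins 17–11.
C vs D: D wins 17–11.
D beats each rival — A (26–2), B (17–11), C (17–11) — so D is the Condorcet winner.

D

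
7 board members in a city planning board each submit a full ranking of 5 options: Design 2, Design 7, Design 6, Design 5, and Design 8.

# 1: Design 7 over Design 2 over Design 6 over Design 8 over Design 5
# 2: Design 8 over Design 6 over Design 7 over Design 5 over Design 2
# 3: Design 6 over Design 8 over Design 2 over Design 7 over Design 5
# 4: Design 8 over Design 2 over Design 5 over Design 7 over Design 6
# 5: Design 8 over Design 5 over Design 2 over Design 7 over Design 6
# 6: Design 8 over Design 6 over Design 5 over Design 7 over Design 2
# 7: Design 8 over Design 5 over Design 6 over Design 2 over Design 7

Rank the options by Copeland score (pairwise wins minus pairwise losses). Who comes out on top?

Pairwise results:
  Design 2 vs Design 7: Design 2 wins 4–3.
  Design 2 vs Design 6: Design 6 wins 4–3.
  Design 2 vs Design 5: Design 5 wins 4–3.
  Design 2 vs Design 8: Design 8 wins 6–1.
  Design 7 vs Design 6: Design 6 wins 4–3.
  Design 7 vs Design 5: Design 5 wins 4–3.
  Design 7 vs Design 8: Design 8 wins 6–1.
  Design 6 vs Design 5: Design 6 wins 4–3.
  Design 6 vs Design 8: Design 8 wins 5–2.
  Design 5 vs Design 8: Design 8 wins 7–0.
Copeland scores (wins − losses):
  Design 2: 1 − 3 = -2
  Design 7: 0 − 4 = -4
  Design 6: 3 − 1 = 2
  Design 5: 2 − 2 = 0
  Design 8: 4 − 0 = 4
Design 8 has the best Copeland score.

Design 8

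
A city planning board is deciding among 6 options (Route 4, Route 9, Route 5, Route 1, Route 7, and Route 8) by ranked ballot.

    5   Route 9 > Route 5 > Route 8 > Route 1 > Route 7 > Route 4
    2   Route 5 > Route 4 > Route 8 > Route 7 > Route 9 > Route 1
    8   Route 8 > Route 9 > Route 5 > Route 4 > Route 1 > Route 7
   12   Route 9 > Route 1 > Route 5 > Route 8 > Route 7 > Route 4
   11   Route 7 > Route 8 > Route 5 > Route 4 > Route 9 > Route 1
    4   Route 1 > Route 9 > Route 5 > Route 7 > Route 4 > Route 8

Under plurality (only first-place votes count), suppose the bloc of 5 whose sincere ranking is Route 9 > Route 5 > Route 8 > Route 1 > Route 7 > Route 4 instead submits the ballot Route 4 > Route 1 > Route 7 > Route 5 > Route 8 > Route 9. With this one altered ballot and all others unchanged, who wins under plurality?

Route 9

First-place totals with the altered ballot: Route 4 5, Route 9 12, Route 5 2, Route 1 4, Route 7 11, Route 8 8.
The winner is unchanged: still Route 9.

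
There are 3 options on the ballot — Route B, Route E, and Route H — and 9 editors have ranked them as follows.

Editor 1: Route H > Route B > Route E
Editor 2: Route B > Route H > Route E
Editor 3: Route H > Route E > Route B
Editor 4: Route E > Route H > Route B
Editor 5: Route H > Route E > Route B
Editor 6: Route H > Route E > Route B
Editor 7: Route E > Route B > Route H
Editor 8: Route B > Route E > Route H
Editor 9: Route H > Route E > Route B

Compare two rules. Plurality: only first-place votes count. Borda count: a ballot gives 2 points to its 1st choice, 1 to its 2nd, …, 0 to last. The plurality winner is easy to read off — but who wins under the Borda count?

Route H

Plurality first-place counts: Route B 2, Route E 2, Route H 5 → Route H.
Borda totals: Route B 6, Route E 9, Route H 12 → Route H.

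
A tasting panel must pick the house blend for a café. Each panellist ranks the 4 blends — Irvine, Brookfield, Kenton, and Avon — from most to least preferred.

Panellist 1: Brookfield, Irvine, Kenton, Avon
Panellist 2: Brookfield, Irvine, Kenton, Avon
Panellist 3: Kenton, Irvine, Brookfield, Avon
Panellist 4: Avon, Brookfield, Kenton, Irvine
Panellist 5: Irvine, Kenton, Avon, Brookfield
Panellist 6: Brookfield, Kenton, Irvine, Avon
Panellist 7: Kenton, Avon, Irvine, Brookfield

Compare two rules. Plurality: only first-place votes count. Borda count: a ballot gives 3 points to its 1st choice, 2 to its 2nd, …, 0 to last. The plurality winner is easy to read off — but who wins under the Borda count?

Plurality first-place counts: Irvine 1, Brookfield 3, Kenton 2, Avon 1 → Brookfield.
Borda totals: Irvine 11, Brookfield 12, Kenton 13, Avon 6 → Kenton.

Kenton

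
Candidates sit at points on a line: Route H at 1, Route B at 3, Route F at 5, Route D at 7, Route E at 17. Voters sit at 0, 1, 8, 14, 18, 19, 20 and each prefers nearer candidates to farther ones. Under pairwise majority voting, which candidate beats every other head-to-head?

With single-peaked preferences on a line, the Condorcet winner is the candidate closest to the median voter.
The median voter (position 14) is closest to Route E at 17.
Check: Route E vs Route H — voters closer to Route E: 4 of 7.

Route E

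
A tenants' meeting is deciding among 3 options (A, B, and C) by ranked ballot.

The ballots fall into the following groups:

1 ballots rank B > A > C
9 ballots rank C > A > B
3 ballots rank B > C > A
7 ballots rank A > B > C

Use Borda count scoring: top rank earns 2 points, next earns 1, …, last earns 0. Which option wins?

Borda scores:
  A: 1 + 9·1 + 3·0 + 7·2 = 24
  B: 2 + 9·0 + 3·2 + 7·1 = 15
  C: 0 + 9·2 + 3·1 + 7·0 = 21
A has the highest total.

A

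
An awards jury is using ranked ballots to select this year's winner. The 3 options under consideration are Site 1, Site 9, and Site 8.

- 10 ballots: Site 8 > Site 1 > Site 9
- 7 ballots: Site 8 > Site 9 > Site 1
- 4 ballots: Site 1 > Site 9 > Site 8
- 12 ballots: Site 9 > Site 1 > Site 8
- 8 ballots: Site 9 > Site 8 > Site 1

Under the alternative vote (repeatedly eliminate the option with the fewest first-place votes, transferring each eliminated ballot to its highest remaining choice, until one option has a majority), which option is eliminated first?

Site 1

Round 1: Site 9 20, Site 8 17, Site 1 4. Site 1 has the fewest and is eliminated.
Round 2: Site 9 24, Site 8 17. Site 9 has a majority.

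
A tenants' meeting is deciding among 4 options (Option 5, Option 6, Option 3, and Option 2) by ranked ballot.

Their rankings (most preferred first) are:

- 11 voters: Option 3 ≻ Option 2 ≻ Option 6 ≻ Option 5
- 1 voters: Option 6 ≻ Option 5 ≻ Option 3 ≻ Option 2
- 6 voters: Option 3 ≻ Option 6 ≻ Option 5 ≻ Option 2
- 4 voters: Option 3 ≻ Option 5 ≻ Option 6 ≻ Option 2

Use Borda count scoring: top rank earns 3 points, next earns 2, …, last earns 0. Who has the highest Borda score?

Option 3

Borda scores:
  Option 5: 11·0 + 2 + 6·1 + 4·2 = 16
  Option 6: 11·1 + 3 + 6·2 + 4·1 = 30
  Option 3: 11·3 + 1 + 6·3 + 4·3 = 64
  Option 2: 11·2 + 0 + 6·0 + 4·0 = 22
Option 3 has the highest total.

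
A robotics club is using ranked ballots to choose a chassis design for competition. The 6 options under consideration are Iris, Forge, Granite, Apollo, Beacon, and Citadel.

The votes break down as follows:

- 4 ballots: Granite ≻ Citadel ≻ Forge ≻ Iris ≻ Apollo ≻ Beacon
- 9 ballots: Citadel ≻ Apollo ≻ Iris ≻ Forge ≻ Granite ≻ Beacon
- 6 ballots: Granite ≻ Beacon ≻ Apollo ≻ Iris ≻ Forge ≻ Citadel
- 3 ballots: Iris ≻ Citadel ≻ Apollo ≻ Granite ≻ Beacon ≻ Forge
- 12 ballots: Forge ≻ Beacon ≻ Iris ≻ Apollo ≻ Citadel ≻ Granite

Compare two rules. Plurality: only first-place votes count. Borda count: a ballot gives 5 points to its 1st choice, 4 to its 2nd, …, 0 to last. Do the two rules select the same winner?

No

Plurality first-place counts: Iris 3, Forge 12, Granite 10, Apollo 0, Beacon 0, Citadel 9 → Forge.
Borda totals: Iris 98, Forge 96, Granite 65, Apollo 91, Beacon 75, Citadel 85 → Iris.
The two rules disagree: plurality picks Forge, Borda picks Iris.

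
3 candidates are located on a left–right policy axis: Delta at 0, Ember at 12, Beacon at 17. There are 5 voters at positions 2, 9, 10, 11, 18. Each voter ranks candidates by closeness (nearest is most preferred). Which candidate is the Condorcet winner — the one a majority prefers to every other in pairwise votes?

With single-peaked preferences on a line, the Condorcet winner is the candidate closest to the median voter.
The median voter (position 10) is closest to Ember at 12.
Check: Ember vs Delta — voters closer to Ember: 4 of 5.

Ember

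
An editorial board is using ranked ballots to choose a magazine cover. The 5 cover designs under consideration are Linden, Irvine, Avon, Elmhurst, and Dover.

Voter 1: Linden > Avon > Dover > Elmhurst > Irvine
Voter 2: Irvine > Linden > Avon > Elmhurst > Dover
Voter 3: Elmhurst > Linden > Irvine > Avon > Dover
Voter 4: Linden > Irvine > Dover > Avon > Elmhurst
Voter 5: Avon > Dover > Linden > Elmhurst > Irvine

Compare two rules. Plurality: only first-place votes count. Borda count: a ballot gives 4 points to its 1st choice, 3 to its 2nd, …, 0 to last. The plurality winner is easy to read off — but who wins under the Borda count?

Plurality first-place counts: Linden 2, Irvine 1, Avon 1, Elmhurst 1, Dover 0 → Linden.
Borda totals: Linden 16, Irvine 9, Avon 11, Elmhurst 7, Dover 7 → Linden.

Linden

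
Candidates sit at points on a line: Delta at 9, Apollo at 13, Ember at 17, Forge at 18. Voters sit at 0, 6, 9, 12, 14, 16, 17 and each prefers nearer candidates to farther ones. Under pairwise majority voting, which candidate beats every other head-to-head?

With single-peaked preferences on a line, the Condorcet winner is the candidate closest to the median voter.
The median voter (position 12) is closest to Apollo at 13.
Check: Apollo vs Ember — voters closer to Apollo: 5 of 7.

Apollo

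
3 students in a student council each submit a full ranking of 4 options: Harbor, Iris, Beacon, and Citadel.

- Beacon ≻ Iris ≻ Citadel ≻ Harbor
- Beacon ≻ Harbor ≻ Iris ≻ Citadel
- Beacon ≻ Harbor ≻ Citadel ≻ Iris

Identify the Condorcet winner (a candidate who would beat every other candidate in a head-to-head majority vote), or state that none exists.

Beacon

Head-to-head results (3 voters total):
Harbor vs Iris: Harbor wins 2–1.
Harbor vs Beacon: Beacon wins 3–0.
Harbor vs Citadel: Harbor wins 2–1.
Iris vs Beacon: Beacon wins 3–0.
Iris vs Citadel: Iris wins 2–1.
Beacon vs Citadel: Beacon wins 3–0.
Beacon beats each rival — Harbor (3–0), Iris (3–0), Citadel (3–0) — so Beacon is the Condorcet winner.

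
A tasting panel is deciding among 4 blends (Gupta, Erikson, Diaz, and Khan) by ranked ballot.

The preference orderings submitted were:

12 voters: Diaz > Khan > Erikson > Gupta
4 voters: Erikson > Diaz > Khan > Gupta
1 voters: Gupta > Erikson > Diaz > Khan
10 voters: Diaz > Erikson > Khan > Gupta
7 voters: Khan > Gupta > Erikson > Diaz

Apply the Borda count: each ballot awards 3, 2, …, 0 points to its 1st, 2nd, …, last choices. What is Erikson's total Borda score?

53

Borda scores:
  Gupta: 12·0 + 4·0 + 3 + 10·0 + 7·2 = 17
  Erikson: 12·1 + 4·3 + 2 + 10·2 + 7·1 = 53
  Diaz: 12·3 + 4·2 + 1 + 10·3 + 7·0 = 75
  Khan: 12·2 + 4·1 + 0 + 10·1 + 7·3 = 59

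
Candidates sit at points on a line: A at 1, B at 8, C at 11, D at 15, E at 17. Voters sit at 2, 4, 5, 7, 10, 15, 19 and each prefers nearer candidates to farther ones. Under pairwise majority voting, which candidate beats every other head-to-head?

With single-peaked preferences on a line, the Condorcet winner is the candidate closest to the median voter.
The median voter (position 7) is closest to B at 8.
Check: B vs D — voters closer to B: 5 of 7.

B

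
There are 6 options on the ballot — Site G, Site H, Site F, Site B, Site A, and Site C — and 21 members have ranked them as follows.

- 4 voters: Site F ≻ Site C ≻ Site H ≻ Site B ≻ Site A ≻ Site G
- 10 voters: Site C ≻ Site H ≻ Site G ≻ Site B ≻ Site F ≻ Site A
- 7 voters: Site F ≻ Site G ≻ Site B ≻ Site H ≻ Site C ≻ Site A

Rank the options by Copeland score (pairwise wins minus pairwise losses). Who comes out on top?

Site F

Pairwise results:
  Site G vs Site H: Site H wins 14–7.
  Site G vs Site F: Site F wins 11–10.
  Site G vs Site B: Site G wins 17–4.
  Site G vs Site A: Site G wins 17–4.
  Site G vs Site C: Site C wins 14–7.
  Site H vs Site F: Site F wins 11–10.
  Site H vs Site B: Site H wins 14–7.
  Site H vs Site A: Site H wins 21–0.
  Site H vs Site C: Site C wins 14–7.
  Site F vs Site B: Site F wins 11–10.
  Site F vs Site A: Site F wins 21–0.
  Site F vs Site C: Site F wins 11–10.
  Site B vs Site A: Site B wins 21–0.
  Site B vs Site C: Site C wins 14–7.
  Site A vs Site C: Site C wins 21–0.
Copeland scores (wins − losses):
  Site G: 2 − 3 = -1
  Site H: 3 − 2 = 1
  Site F: 5 − 0 = 5
  Site B: 1 − 4 = -3
  Site A: 0 − 5 = -5
  Site C: 4 − 1 = 3
Site F has the best Copeland score.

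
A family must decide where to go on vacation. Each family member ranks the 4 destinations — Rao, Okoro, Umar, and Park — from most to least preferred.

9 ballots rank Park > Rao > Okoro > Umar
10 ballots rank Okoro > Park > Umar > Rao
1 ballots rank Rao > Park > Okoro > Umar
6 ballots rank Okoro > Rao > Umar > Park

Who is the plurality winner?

Okoro

First-place vote totals:
  Rao: 1
  Okoro: 16
  Umar: 0
  Park: 9
Okoro has the most first-place votes.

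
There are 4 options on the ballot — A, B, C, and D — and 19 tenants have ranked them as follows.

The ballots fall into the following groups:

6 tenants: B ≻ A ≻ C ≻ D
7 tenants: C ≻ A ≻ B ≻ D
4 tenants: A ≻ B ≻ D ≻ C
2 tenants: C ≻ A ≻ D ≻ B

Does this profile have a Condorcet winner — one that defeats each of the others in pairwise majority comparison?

Yes

Head-to-head results (19 voters total):
A vs B: A wins 13–6.
A vs C: A wins 10–9.
A vs D: A wins 19–0.
B vs C: B wins 10–9.
B vs D: B wins 17–2.
C vs D: C wins 15–4.
A beats each rival — B (13–6), C (10–9), D (19–0) — so A is the Condorcet winner.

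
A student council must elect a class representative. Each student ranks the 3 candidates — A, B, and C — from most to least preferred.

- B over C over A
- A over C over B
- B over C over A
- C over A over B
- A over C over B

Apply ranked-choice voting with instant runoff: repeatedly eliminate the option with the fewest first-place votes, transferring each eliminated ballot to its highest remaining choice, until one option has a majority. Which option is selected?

A

Round 1: A 2, B 2, C 1. C has the fewest and is eliminated.
Round 2: A 3, B 2. A has a majority.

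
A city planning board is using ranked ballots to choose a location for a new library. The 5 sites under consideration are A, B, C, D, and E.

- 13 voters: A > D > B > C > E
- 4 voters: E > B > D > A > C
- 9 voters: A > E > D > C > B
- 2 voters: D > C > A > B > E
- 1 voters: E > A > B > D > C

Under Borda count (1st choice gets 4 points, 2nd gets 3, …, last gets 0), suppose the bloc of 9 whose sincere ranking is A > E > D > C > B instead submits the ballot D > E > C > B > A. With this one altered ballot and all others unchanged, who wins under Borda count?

Borda totals with the altered ballot: A 63, B 51, C 37, D 92, E 47.
The switch changes the winner from A to D.

D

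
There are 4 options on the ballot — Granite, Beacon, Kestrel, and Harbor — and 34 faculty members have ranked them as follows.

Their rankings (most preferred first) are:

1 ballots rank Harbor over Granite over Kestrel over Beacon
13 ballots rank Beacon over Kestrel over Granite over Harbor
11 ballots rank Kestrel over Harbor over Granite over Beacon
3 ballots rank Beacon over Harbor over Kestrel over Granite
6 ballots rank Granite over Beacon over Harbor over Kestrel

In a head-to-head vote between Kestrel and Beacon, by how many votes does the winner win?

Ballots ranking Kestrel above Beacon: 1+11 = 12.
Ballots ranking Beacon above Kestrel: 13+3+6 = 22.
Beacon wins 22–12, a margin of 10.

10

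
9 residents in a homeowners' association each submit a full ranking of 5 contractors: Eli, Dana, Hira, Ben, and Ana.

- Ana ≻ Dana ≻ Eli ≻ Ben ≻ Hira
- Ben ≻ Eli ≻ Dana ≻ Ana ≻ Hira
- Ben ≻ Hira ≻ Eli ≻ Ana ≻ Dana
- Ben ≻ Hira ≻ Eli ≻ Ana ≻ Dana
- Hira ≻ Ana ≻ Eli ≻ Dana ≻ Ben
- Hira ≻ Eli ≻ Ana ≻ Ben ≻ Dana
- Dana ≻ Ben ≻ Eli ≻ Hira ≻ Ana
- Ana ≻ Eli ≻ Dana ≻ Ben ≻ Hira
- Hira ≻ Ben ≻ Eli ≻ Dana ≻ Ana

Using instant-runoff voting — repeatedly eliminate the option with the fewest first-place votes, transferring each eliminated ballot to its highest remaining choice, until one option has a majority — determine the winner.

Ben

Round 1: Hira 3, Ben 3, Ana 2, Dana 1, Eli 0. Eli has the fewest and is eliminated.
Round 2: Hira 3, Ben 3, Ana 2, Dana 1. Dana has the fewest and is eliminated.
Round 3: Ben 4, Hira 3, Ana 2. Ana has the fewest and is eliminated.
Round 4: Ben 6, Hira 3. Ben has a majority.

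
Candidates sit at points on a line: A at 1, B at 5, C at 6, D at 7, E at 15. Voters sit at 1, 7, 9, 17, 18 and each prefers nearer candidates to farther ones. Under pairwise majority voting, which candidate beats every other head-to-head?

D

With single-peaked preferences on a line, the Condorcet winner is the candidate closest to the median voter.
The median voter (position 9) is closest to D at 7.
Check: D vs E — voters closer to D: 3 of 5.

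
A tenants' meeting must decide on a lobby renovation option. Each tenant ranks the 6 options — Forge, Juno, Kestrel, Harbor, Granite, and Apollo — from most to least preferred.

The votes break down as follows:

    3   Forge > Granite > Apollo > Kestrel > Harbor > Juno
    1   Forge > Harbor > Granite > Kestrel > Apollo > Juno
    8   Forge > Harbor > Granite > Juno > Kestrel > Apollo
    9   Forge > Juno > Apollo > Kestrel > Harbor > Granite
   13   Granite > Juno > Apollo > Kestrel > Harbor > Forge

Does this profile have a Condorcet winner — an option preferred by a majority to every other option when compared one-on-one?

Yes

Head-to-head results (34 voters total):
Forge vs Juno: Forge wins 21–13.
Forge vs Kestrel: Forge wins 21–13.
Forge vs Harbor: Forge wins 21–13.
Forge vs Granite: Forge wins 21–13.
Forge vs Apollo: Forge wins 21–13.
Juno vs Kestrel: Juno wins 30–4.
Juno vs Harbor: Juno wins 22–12.
Juno vs Granite: Granite wins 25–9.
Juno vs Apollo: Juno wins 30–4.
Kestrel vs Harbor: Kestrel wins 25–9.
Kestrel vs Granite: Granite wins 25–9.
Kestrel vs Apollo: Apollo wins 25–9.
Harbor vs Granite: Harbor wins 18–16.
Harbor vs Apollo: Apollo wins 25–9.
Granite vs Apollo: Granite wins 25–9.
Forge beats each rival — Juno (21–13), Kestrel (21–13), Harbor (21–13), Granite (21–13), Apollo (21–13) — so Forge is the Condorcet winner.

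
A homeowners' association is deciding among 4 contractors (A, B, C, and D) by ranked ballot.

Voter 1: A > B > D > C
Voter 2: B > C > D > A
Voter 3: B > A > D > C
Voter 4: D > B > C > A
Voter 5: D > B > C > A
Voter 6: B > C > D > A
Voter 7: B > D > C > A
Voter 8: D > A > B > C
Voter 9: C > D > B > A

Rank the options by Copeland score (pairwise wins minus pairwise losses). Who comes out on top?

Pairwise results:
  A vs B: B wins 7–2.
  A vs C: C wins 6–3.
  A vs D: D wins 7–2.
  B vs C: B wins 8–1.
  B vs D: B wins 5–4.
  C vs D: D wins 6–3.
Copeland scores (wins − losses):
  A: 0 − 3 = -3
  B: 3 − 0 = 3
  C: 1 − 2 = -1
  D: 2 − 1 = 1
B has the best Copeland score.

B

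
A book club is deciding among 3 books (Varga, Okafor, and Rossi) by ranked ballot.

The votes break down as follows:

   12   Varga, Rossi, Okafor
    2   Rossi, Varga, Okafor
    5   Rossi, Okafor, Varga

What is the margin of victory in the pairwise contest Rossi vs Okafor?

Ballots ranking Rossi above Okafor: 12+2+5 = 19.
Ballots ranking Okafor above Rossi: 0.
Rossi wins 19–0, a margin of 19.

19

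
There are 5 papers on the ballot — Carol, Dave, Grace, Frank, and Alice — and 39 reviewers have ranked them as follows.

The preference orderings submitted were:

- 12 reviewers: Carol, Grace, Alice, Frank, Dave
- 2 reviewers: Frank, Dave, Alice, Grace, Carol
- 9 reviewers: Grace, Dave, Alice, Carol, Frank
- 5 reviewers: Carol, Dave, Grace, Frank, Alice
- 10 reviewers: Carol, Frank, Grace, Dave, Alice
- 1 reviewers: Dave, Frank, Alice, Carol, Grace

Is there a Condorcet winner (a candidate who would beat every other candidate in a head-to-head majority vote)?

Yes

Head-to-head results (39 voters total):
Carol vs Dave: Carol wins 27–12.
Carol vs Grace: Carol wins 28–11.
Carol vs Frank: Carol wins 36–3.
Carol vs Alice: Carol wins 27–12.
Dave vs Grace: Grace wins 31–8.
Dave vs Frank: Frank wins 24–15.
Dave vs Alice: Dave wins 27–12.
Grace vs Frank: Grace wins 26–13.
Grace vs Alice: Grace wins 36–3.
Frank vs Alice: Alice wins 21–18.
Carol beats each rival — Dave (27–12), Grace (28–11), Frank (36–3), Alice (27–12) — so Carol is the Condorcet winner.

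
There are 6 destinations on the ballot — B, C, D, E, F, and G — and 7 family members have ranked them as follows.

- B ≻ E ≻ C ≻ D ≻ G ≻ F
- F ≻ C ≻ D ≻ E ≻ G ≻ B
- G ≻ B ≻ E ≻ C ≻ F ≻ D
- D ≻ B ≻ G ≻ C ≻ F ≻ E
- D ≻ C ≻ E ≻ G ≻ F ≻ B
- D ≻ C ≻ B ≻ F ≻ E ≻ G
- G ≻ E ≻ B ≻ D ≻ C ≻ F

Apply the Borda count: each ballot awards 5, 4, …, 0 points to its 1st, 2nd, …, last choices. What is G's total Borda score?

17

Borda scores:
  B: 5 + 0 + 4 + 4 + 0 + 3 + 3 = 19
  C: 3 + 4 + 2 + 2 + 4 + 4 + 1 = 20
  D: 2 + 3 + 0 + 5 + 5 + 5 + 2 = 22
  E: 4 + 2 + 3 + 0 + 3 + 1 + 4 = 17
  F: 0 + 5 + 1 + 1 + 1 + 2 + 0 = 10
  G: 1 + 1 + 5 + 3 + 2 + 0 + 5 = 17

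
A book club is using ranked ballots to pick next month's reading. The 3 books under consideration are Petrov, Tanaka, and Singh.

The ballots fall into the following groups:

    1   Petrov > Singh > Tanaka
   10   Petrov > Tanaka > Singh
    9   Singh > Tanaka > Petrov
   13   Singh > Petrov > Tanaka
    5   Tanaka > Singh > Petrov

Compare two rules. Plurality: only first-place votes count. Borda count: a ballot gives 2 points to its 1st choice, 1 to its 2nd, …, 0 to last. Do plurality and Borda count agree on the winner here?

Plurality first-place counts: Petrov 11, Tanaka 5, Singh 22 → Singh.
Borda totals: Petrov 35, Tanaka 29, Singh 50 → Singh.
The two rules agree on Singh.

Yes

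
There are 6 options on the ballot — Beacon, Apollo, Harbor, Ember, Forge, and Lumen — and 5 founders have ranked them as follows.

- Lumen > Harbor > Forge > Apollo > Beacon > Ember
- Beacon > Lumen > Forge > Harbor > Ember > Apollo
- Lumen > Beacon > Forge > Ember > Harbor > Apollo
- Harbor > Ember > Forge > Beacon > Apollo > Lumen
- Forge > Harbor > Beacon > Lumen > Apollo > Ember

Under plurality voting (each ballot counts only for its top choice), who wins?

Lumen

First-place vote totals:
  Beacon: 1
  Apollo: 0
  Harbor: 1
  Ember: 0
  Forge: 1
  Lumen: 2
Lumen has the most first-place votes.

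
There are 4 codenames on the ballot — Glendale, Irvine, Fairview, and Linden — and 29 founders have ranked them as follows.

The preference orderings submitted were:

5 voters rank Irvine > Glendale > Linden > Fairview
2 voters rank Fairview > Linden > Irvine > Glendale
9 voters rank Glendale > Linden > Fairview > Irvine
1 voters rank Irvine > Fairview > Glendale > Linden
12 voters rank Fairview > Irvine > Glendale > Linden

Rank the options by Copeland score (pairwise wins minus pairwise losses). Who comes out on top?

Pairwise results:
  Glendale vs Irvine: Irvine wins 20–9.
  Glendale vs Fairview: Fairview wins 15–14.
  Glendale vs Linden: Glendale wins 27–2.
  Irvine vs Fairview: Fairview wins 23–6.
  Irvine vs Linden: Irvine wins 18–11.
  Fairview vs Linden: Fairview wins 15–14.
Copeland scores (wins − losses):
  Glendale: 1 − 2 = -1
  Irvine: 2 − 1 = 1
  Fairview: 3 − 0 = 3
  Linden: 0 − 3 = -3
Fairview has the best Copeland score.

Fairview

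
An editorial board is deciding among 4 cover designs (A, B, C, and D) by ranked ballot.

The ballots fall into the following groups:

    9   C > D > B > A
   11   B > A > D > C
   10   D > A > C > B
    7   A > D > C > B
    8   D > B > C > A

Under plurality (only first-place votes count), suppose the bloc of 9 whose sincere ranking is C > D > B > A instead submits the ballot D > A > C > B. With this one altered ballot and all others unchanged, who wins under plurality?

D

First-place totals with the altered ballot: A 7, B 11, C 0, D 27.
The winner is unchanged: still D.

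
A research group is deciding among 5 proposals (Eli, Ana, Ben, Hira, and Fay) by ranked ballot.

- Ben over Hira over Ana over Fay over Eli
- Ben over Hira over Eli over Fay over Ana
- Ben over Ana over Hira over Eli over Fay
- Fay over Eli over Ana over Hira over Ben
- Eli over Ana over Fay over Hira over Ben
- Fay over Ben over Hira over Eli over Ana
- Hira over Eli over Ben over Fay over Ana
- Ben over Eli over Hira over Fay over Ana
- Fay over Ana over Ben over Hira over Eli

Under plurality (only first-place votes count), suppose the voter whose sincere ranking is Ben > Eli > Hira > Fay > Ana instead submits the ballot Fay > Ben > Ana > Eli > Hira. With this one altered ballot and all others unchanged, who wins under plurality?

Fay

First-place totals with the altered ballot: Eli 1, Ana 0, Ben 3, Hira 1, Fay 4.
The switch changes the winner from Ben to Fay.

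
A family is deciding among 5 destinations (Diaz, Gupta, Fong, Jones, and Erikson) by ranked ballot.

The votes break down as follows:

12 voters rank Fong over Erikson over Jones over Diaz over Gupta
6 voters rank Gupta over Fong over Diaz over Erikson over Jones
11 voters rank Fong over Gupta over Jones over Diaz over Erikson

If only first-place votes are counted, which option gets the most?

Fong

First-place vote totals:
  Diaz: 0
  Gupta: 6
  Fong: 23
  Jones: 0
  Erikson: 0
Fong has the most first-place votes.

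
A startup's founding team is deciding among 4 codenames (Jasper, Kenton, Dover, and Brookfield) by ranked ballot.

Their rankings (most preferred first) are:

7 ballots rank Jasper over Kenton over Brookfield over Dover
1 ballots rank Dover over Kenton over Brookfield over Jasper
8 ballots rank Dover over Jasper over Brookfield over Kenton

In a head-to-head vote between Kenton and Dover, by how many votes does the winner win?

Ballots ranking Kenton above Dover: 7.
Ballots ranking Dover above Kenton: 1+8 = 9.
Dover wins 9–7, a margin of 2.

2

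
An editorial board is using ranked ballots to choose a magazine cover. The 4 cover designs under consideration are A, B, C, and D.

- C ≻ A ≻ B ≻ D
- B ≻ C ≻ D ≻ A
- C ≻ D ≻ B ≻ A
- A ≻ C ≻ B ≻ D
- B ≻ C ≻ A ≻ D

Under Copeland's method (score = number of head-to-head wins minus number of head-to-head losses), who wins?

C

Pairwise results:
  A vs B: B wins 3–2.
  A vs C: C wins 4–1.
  A vs D: A wins 3–2.
  B vs C: C wins 3–2.
  B vs D: B wins 4–1.
  C vs D: C wins 5–0.
Copeland scores (wins − losses):
  A: 1 − 2 = -1
  B: 2 − 1 = 1
  C: 3 − 0 = 3
  D: 0 − 3 = -3
C has the best Copeland score.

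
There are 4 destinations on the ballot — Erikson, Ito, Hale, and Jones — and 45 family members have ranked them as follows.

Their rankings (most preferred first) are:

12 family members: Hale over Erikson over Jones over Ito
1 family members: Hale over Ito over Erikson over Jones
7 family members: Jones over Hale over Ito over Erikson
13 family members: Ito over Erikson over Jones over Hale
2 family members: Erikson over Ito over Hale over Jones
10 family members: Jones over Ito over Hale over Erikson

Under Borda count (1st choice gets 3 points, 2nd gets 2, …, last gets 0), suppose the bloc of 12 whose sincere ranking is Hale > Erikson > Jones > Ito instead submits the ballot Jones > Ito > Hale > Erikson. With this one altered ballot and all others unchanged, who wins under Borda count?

Jones

Borda totals with the altered ballot: Erikson 33, Ito 96, Hale 41, Jones 100.
The winner is unchanged: still Jones.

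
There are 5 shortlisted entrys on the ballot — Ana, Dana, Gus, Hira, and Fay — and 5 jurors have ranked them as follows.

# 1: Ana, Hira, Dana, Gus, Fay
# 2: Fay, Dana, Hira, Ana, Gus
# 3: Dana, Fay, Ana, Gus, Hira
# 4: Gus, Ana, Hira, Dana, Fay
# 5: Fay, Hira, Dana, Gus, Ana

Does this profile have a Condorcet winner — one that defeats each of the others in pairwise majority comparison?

Head-to-head results (5 voters total):
Ana vs Dana: Dana wins 3–2.
Ana vs Gus: Ana wins 3–2.
Ana vs Hira: Ana wins 3–2.
Ana vs Fay: Fay wins 3–2.
Dana vs Gus: Dana wins 4–1.
Dana vs Hira: Hira wins 3–2.
Dana vs Fay: Dana wins 3–2.
Gus vs Hira: Hira wins 3–2.
Gus vs Fay: Fay wins 3–2.
Hira vs Fay: Fay wins 3–2.
No candidate beats all others: Ana beats Hira beats Dana beats Ana, a majority cycle.

No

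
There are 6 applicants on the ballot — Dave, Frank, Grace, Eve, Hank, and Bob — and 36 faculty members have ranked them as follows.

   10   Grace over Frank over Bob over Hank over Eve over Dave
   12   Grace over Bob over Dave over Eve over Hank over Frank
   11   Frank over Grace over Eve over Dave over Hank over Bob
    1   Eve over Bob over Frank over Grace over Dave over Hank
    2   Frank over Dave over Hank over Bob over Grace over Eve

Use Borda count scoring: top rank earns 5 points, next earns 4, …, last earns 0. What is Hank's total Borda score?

49

Borda scores:
  Dave: 10·0 + 12·3 + 11·2 + 1 + 2·4 = 67
  Frank: 10·4 + 12·0 + 11·5 + 3 + 2·5 = 108
  Grace: 10·5 + 12·5 + 11·4 + 2 + 2·1 = 158
  Eve: 10·1 + 12·2 + 11·3 + 5 + 2·0 = 72
  Hank: 10·2 + 12·1 + 11·1 + 0 + 2·3 = 49
  Bob: 10·3 + 12·4 + 11·0 + 4 + 2·2 = 86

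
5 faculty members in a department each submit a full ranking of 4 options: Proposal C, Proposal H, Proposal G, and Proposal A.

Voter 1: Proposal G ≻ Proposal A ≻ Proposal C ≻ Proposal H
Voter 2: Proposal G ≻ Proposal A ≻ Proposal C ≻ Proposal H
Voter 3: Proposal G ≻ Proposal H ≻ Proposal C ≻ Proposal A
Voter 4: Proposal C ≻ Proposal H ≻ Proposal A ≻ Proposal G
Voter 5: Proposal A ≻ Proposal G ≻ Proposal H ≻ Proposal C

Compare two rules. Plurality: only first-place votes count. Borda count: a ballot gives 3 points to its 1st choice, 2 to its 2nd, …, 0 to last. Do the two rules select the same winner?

Plurality first-place counts: Proposal C 1, Proposal H 0, Proposal G 3, Proposal A 1 → Proposal G.
Borda totals: Proposal C 6, Proposal H 5, Proposal G 11, Proposal A 8 → Proposal G.
The two rules agree on Proposal G.

Yes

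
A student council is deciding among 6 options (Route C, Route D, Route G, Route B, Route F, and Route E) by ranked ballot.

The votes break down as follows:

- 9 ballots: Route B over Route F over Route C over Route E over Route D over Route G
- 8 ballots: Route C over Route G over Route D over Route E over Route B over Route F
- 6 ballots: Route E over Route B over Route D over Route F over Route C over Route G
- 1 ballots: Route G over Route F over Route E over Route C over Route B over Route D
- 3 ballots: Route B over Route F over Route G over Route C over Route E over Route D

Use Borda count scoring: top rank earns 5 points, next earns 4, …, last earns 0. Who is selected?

Route B

Borda scores:
  Route C: 9·3 + 8·5 + 6·1 + 2 + 3·2 = 81
  Route D: 9·1 + 8·3 + 6·3 + 0 + 3·0 = 51
  Route G: 9·0 + 8·4 + 6·0 + 5 + 3·3 = 46
  Route B: 9·5 + 8·1 + 6·4 + 1 + 3·5 = 93
  Route F: 9·4 + 8·0 + 6·2 + 4 + 3·4 = 64
  Route E: 9·2 + 8·2 + 6·5 + 3 + 3·1 = 70
Route B has the highest total.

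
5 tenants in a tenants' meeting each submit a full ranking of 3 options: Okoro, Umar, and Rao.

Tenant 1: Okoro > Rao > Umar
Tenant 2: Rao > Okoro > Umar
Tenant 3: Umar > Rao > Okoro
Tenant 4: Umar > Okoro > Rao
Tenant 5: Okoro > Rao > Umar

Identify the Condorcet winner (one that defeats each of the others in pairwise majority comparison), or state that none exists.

Head-to-head results (5 voters total):
Okoro vs Umar: Okoro wins 3–2.
Okoro vs Rao: Okoro wins 3–2.
Umar vs Rao: Rao wins 3–2.
Okoro beats each rival — Umar (3–2), Rao (3–2) — so Okoro is the Condorcet winner.

Okoro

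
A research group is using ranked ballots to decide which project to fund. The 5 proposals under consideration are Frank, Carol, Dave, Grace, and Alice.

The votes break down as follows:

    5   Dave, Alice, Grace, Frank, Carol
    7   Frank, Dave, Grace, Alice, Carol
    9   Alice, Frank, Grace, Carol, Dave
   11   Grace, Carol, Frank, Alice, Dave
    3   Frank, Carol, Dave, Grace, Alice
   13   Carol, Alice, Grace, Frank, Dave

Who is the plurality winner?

First-place vote totals:
  Frank: 10
  Carol: 13
  Dave: 5
  Grace: 11
  Alice: 9
Carol has the most first-place votes.

Carol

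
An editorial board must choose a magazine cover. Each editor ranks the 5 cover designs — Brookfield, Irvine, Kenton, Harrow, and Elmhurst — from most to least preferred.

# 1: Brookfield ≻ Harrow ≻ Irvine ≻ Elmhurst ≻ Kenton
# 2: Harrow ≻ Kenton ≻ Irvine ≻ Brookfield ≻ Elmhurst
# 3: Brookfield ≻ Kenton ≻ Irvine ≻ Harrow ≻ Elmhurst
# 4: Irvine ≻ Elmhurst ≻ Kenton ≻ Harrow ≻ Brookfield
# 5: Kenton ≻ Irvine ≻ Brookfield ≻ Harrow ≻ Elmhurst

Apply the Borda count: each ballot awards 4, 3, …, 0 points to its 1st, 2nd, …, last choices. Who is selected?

Irvine

Borda scores:
  Brookfield: 4 + 1 + 4 + 0 + 2 = 11
  Irvine: 2 + 2 + 2 + 4 + 3 = 13
  Kenton: 0 + 3 + 3 + 2 + 4 = 12
  Harrow: 3 + 4 + 1 + 1 + 1 = 10
  Elmhurst: 1 + 0 + 0 + 3 + 0 = 4
Irvine has the highest total.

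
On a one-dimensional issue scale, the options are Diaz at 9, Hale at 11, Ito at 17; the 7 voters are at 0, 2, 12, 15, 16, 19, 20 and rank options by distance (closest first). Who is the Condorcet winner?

Ito

With single-peaked preferences on a line, the Condorcet winner is the candidate closest to the median voter.
The median voter (position 15) is closest to Ito at 17.
Check: Ito vs Hale — voters closer to Ito: 4 of 7.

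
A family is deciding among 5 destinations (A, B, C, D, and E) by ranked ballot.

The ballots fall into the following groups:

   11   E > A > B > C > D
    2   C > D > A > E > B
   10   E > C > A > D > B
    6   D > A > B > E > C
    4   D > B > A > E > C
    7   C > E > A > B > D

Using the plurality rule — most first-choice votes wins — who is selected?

E

First-place vote totals:
  A: 0
  B: 0
  C: 9
  D: 10
  E: 21
E has the most first-place votes.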